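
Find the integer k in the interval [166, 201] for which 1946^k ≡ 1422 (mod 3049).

Compute 1946^166 mod 3049 = 570, then multiply by 1946 repeatedly:
  1946^166=570  1946^167=2433  1946^168=2570  1946^169=860  1946^170=2708
  1946^171=1096  1946^172=1565  1946^173=2588  1946^174=2349  1946^175=703
  1946^176=2086  1946^177=1137  1946^178=2077  1946^179=1917  1946^180=1555
  1946^181=1422
Found 1422 at exponent 181.

181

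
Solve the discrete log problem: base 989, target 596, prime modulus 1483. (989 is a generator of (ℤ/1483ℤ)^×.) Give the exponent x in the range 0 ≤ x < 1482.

1108

Baby-step giant-step with m = ceil(sqrt(1482)) = 39.
Baby table (989^j mod 1483 for j=0..38):
  0:1  1:989  2:824  3:769  4:1245  5:415  6:1127  7:870
  8:290  9:591  10:197  11:560  12:681  13:227  14:570  15:190
  16:1052  17:845  18:776  19:753  20:251  21:578  22:687  23:229
  24:1065  25:355  26:1107  27:369  28:123  29:41  30:508  31:1158
  32:386  33:623  34:702  35:234  36:78  37:26  38:503
Giant step factor: 989^(-39) ≡ 970 (mod 1483).
Scan 596·970^i mod 1483 for i = 0, 1, …:
  i=0: 596   i=1: 1233   i=2: 712   i=3: 1045
  i=4: 761   i=5: 1119   i=6: 1357   i=7: 869
  i=8: 586   i=9: 431     …   i=27: 897
  i=28: 1052
Match at i=28, j=16: x = 28·39 + 16 = 1108.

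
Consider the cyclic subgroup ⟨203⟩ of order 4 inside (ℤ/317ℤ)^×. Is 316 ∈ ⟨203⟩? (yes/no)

yes

316 ∈ ⟨203⟩ iff 316^4 ≡ 1 (mod 317), since |⟨203⟩| = 4.
316^4 mod 317 = 1.
Since 1 = 1, 316 lies in the subgroup.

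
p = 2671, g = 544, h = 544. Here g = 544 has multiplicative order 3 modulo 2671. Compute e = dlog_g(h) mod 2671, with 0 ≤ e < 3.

Successive powers of 544 modulo 2671:
  544^0=1  544^1=544
So 544^1 ≡ 544 (mod 2671), giving e = 1.

1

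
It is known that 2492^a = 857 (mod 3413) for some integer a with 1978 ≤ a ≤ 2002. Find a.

1998

Compute 2492^1978 mod 3413 = 3139, then multiply by 2492 repeatedly:
  2492^1978=3139  2492^1979=3205  2492^1980=440  2492^1981=907  2492^1982=838
  2492^1983=2953  2492^1984=448  2492^1985=365  2492^1986=1722  2492^1987=1083
  2492^1988=2566  2492^1989=1923  2492^1990=264  2492^1991=2592  2492^1992=1868
  2492^1993=3137  2492^1994=1634  2492^1995=219  2492^1996=3081  2492^1997=2015
  2492^1998=857
Found 857 at exponent 1998.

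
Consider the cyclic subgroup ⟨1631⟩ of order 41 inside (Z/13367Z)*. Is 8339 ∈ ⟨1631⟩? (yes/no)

no

8339 ∈ ⟨1631⟩ iff 8339^41 ≡ 1 (mod 13367), since |⟨1631⟩| = 41.
8339^41 mod 13367 = 5603.
Since 5603 ≠ 1, 8339 does not lie in the subgroup.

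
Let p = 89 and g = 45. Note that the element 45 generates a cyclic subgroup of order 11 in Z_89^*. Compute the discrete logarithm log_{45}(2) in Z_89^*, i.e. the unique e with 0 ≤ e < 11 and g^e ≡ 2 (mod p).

10

Successive powers of 45 modulo 89:
  45^0=1  45^1=45  45^2=67  45^3=78  45^4=39  45^5=64
  45^6=32  45^7=16  45^8=8  45^9=4  45^10=2
So 45^10 ≡ 2 (mod 89), giving e = 10.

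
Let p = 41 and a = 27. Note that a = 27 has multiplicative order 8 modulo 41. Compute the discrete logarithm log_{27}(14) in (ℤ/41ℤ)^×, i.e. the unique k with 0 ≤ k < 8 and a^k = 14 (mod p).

Successive powers of 27 modulo 41:
  27^0=1  27^1=27  27^2=32  27^3=3  27^4=40  27^5=14
So 27^5 ≡ 14 (mod 41), giving k = 5.

5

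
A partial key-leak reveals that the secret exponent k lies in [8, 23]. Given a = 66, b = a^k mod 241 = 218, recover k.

21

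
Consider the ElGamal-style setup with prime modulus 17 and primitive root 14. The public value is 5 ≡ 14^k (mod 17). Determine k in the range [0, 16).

13

Successive powers of 14 modulo 17:
  14^0=1  14^1=14  14^2=9  14^3=7  14^4=13  14^5=12
  14^6=15  14^7=6  14^8=16  14^9=3  14^10=8  14^11=10
  14^12=4  14^13=5
So 14^13 ≡ 5 (mod 17), giving k = 13.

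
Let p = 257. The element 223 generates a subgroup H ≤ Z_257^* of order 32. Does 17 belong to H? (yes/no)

yes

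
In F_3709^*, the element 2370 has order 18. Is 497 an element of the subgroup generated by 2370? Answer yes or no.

no

⟨2370⟩ has order 18; its elements mod 3709 are {1, 330, 498, 499, 541, 798, 1144, 1339, 1474, 2235, 2370, 2565, 2911, 3168, 3210, 3211, 3379, 3708}.
497 is not in this set.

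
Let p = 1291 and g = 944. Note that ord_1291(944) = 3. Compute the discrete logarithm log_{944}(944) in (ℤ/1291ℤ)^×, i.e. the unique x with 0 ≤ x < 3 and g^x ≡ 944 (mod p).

Successive powers of 944 modulo 1291:
  944^0=1  944^1=944
So 944^1 ≡ 944 (mod 1291), giving x = 1.

1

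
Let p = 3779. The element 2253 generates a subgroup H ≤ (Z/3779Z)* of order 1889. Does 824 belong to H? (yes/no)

no

824 ∈ ⟨2253⟩ iff 824^1889 ≡ 1 (mod 3779), since |⟨2253⟩| = 1889.
824^1889 mod 3779 = 3778.
Since 3778 ≠ 1, 824 does not lie in the subgroup.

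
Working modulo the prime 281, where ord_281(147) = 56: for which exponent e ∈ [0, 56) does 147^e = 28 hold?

Baby-step giant-step with m = ceil(sqrt(56)) = 8.
Baby table (147^j mod 281 for j=0..7):
  0:1  1:147  2:253  3:99  4:222  5:38  6:247  7:60
Giant step factor: 147^(-8) ≡ 165 (mod 281).
Scan 28·165^i mod 281 for i = 0, 1, …:
  i=0: 28   i=1: 124   i=2: 228   i=3: 247
Match at i=3, j=6: e = 3·8 + 6 = 30.

30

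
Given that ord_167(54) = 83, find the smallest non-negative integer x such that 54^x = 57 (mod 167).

Baby-step giant-step with m = ceil(sqrt(83)) = 10.
Baby table (54^j mod 167 for j=0..9):
  0:1  1:54  2:77  3:150  4:84  5:27  6:122  7:75
  8:42  9:97
Giant step factor: 54^(-10) ≡ 115 (mod 167).
Scan 57·115^i mod 167 for i = 0, 1, …:
  i=0: 57   i=1: 42
Match at i=1, j=8: x = 1·10 + 8 = 18.

18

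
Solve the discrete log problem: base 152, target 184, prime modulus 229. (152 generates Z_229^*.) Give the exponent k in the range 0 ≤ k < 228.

Baby-step giant-step with m = ceil(sqrt(228)) = 16.
Baby table (152^j mod 229 for j=0..15):
  0:1  1:152  2:204  3:93  4:167  5:194  6:176  7:188
  8:180  9:109  10:80  11:23  12:61  13:112  14:78  15:177
Giant step factor: 152^(-16) ≡ 196 (mod 229).
Scan 184·196^i mod 229 for i = 0, 1, …:
  i=0: 184   i=1: 111   i=2: 1
Match at i=2, j=0: k = 2·16 + 0 = 32.

32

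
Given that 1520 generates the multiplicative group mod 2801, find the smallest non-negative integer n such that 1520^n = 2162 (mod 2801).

52

Baby-step giant-step with m = ceil(sqrt(2800)) = 53.
Baby table (1520^j mod 2801 for j=0..52):
  0:1  1:1520  2:2376  3:1031  4:1361  5:1582  6:1382  7:2691
  8:860  9:1934  10:1431  11:1544  12:2443  13:2035  14:896  15:634
  16:136  17:2247  18:1021  19:166  20:230  21:2276  22:285  23:1846
  24:2119  25:2531  26:1347  27:2710  28:1730  29:2262  30:1413  31:2194
  32:1690  33:283  34:1607  35:168  36:469  37:1426  38:2347  39:1767
  40:2482  41:2494  42:1127  43:1629  44:2797  45:2323  46:1700  47:1478
  48:158  49:2075  50:74  51:440  52:2162
Giant step factor: 1520^(-53) ≡ 1411 (mod 2801).
Scan 2162·1411^i mod 2801 for i = 0, 1, …:
  i=0: 2162
Match at i=0, j=52: n = 0·53 + 52 = 52.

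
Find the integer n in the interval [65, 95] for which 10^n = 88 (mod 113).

66

Compute 10^65 mod 113 = 54, then multiply by 10 repeatedly:
  10^65=54  10^66=88
Found 88 at exponent 66.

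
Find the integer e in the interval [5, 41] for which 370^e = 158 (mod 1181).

34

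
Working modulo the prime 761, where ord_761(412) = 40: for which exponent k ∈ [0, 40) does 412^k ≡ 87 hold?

Successive powers of 412 modulo 761:
  412^0=1  412^1=412  412^2=41  412^3=150  412^4=159  412^5=62
  412^6=431  412^7=259  412^8=168  412^9=726  412^10=39  412^11=87
So 412^11 ≡ 87 (mod 761), giving k = 11.

11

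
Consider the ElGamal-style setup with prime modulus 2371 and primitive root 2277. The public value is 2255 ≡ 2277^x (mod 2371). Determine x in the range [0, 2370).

Baby-step giant-step with m = ceil(sqrt(2370)) = 49.
Baby table (2277^j mod 2371 for j=0..48):
  0:1  1:2277  2:1723  3:1637  4:237  5:1432  6:539  7:1496
  8:1636  9:331  10:2080  11:1273  12:1259  13:204  14:2163  15:584
  16:2008  17:928  18:495  19:890  20:1696  21:1804  22:1136  23:2282
  24:1253  25:768  26:1309  27:246  28:586  29:1820  30:2003  31:1398
  32:1364  33:2189  34:511  35:1757  36:812  37:1915  38:186  39:1484
  40:393  41:994  42:1404  43:800  44:672  45:849  46:808  47:2291
  48:407
Giant step factor: 2277^(-49) ≡ 2290 (mod 2371).
Scan 2255·2290^i mod 2371 for i = 0, 1, …:
  i=0: 2255   i=1: 2283   i=2: 15   i=3: 1156
  i=4: 1204   i=5: 2058   i=6: 1643   i=7: 2064
  i=8: 1157   i=9: 1123     …   i=22: 1975
  i=23: 1253
Match at i=23, j=24: x = 23·49 + 24 = 1151.

1151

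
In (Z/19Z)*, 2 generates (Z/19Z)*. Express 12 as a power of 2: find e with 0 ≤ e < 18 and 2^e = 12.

Successive powers of 2 modulo 19:
  2^0=1  2^1=2  2^2=4  2^3=8  2^4=16  2^5=13
  2^6=7  2^7=14  2^8=9  2^9=18  2^10=17  2^11=15
  2^12=11  2^13=3  2^14=6  2^15=12
So 2^15 ≡ 12 (mod 19), giving e = 15.

15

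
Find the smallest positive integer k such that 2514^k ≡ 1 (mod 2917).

1458

The order of 2514 must divide p − 1 = 2916 = 2^2 · 3^6.
Divisors: 1, 2, 3, 4, 6, 9, 12, 18, 27, 36, 54, 81, 108, 162, 243, 324, 486, 729, 972, 1458, 2916.
Check each in increasing order: 2514^1 ≡ 2514;  2514^2 ≡ 1974;  2514^3 ≡ 819;  2514^4 ≡ 2481;  2514^6 ≡ 2768;  2514^9 ≡ 483;  2514^12 ≡ 1782;  2514^18 ≡ 2846;  2514^27 ≡ 711;  2514^36 ≡ 2124;  2514^54 ≡ 880;  2514^81 ≡ 1442;  2514^108 ≡ 1395;  2514^162 ≡ 2460;  2514^243 ≡ 248;  2514^324 ≡ 1742;  2514^486 ≡ 247;  2514^729 ≡ 2916;  2514^972 ≡ 2669;  2514^1458 ≡ 1.
Smallest exponent giving 1 is 1458.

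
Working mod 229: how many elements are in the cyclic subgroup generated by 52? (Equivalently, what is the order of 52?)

The order of 52 must divide p − 1 = 228 = 2^2 · 3 · 19.
Divisors: 1, 2, 3, 4, 6, 12, 19, 38, 57, 76, 114, 228.
Check each in increasing order: 52^1 ≡ 52;  52^2 ≡ 185;  52^3 ≡ 2;  52^4 ≡ 104;  52^6 ≡ 4;  52^12 ≡ 16;  52^19 ≡ 122;  52^38 ≡ 228;  52^57 ≡ 107;  52^76 ≡ 1.
Smallest exponent giving 1 is 76.

76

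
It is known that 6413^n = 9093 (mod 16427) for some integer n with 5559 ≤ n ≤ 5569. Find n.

Compute 6413^5559 mod 16427 = 2878, then multiply by 6413 repeatedly:
  6413^5559=2878  6413^5560=9093
Found 9093 at exponent 5560.

5560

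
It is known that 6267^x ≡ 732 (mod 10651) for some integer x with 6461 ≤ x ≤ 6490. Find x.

Compute 6267^6461 mod 10651 = 7393, then multiply by 6267 repeatedly:
  6267^6461=7393  6267^6462=81  6267^6463=7030  6267^6464=4474  6267^6465=5126
  6267^6466=1226  6267^6467=3971  6267^6468=5521  6267^6469=5659  6267^6470=7774
  6267^6471=1984  6267^6472=4011  6267^6473=577  6267^6474=5370  6267^6475=7281
  6267^6476=1143  6267^6477=5709  6267^6478=1594  6267^6479=9611  6267^6480=732
Found 732 at exponent 6480.

6480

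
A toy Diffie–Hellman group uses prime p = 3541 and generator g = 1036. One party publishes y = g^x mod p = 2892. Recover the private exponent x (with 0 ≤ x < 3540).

3449

Baby-step giant-step with m = ceil(sqrt(3540)) = 60.
Baby table (1036^j mod 3541 for j=0..59):
  0:1  1:1036  2:373  3:459  4:1030  5:1239  6:1762  7:1817
  8:2141  9:1410  10:1868  11:1862  12:2728  13:490  14:1277  15:2179
  16:1827  17:1878  18:1599  19:2917  20:1539  21:954  22:405  23:1742
  24:2343  25:1763  26:2853  27:2514  28:1869  29:2898  30:3101  31:949
  32:2307  33:3418  34:48  35:154  36:199  37:786  38:3407  39:2816
  40:3133  41:2232  42:79  43:401  44:1139  45:851  46:3468  47:2274
  48:1099  49:1903  50:2712  51:1619  52:2391  53:1917  54:3052  55:3300
  56:1735  57:2173  58:2693  59:3181
Giant step factor: 1036^(-60) ≡ 233 (mod 3541).
Scan 2892·233^i mod 3541 for i = 0, 1, …:
  i=0: 2892   i=1: 1046   i=2: 2930   i=3: 2818
  i=4: 1509   i=5: 1038   i=6: 1066   i=7: 508
  i=8: 1511   i=9: 1504     …   i=56: 2596
  i=57: 2898
Match at i=57, j=29: x = 57·60 + 29 = 3449.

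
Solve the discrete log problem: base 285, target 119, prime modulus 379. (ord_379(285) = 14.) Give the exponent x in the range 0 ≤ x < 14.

2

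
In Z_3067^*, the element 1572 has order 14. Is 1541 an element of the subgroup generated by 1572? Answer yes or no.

yes

⟨1572⟩ has order 14; its elements mod 3067 are {1, 478, 518, 818, 823, 1495, 1526, 1541, 1572, 2244, 2249, 2549, 2589, 3066}.
1541 is in this set.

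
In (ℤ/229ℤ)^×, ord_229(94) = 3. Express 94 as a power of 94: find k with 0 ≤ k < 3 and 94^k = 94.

1

Successive powers of 94 modulo 229:
  94^0=1  94^1=94
So 94^1 ≡ 94 (mod 229), giving k = 1.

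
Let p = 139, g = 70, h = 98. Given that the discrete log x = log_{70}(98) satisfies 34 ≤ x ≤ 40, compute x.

37

Compute 70^34 mod 139 = 89, then multiply by 70 repeatedly:
  70^34=89  70^35=114  70^36=57  70^37=98
Found 98 at exponent 37.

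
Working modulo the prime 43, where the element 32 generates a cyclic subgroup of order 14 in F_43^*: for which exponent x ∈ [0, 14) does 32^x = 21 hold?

4

Successive powers of 32 modulo 43:
  32^0=1  32^1=32  32^2=35  32^3=2  32^4=21
So 32^4 ≡ 21 (mod 43), giving x = 4.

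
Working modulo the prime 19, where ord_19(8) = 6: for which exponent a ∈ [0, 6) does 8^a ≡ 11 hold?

4

Successive powers of 8 modulo 19:
  8^0=1  8^1=8  8^2=7  8^3=18  8^4=11
So 8^4 ≡ 11 (mod 19), giving a = 4.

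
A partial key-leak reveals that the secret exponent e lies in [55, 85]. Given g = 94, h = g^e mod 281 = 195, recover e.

84

Compute 94^55 mod 281 = 134, then multiply by 94 repeatedly:
  94^55=134  94^56=232  94^57=171  94^58=57  94^59=19
  94^60=100  94^61=127  94^62=136  94^63=139  94^64=140
  94^65=234  94^66=78  94^67=26  94^68=196  94^69=159
  94^70=53  94^71=205  94^72=162  94^73=54  94^74=18
  94^75=6  94^76=2  94^77=188  94^78=250  94^79=177
  94^80=59  94^81=207  94^82=69  94^83=23  94^84=195
Found 195 at exponent 84.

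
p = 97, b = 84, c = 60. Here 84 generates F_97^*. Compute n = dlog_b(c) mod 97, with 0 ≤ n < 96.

Successive powers of 84 modulo 97:
  84^0=1  84^1=84  84^2=72  84^3=34  84^4=43  84^5=23
  84^6=89  84^7=7  84^8=6  84^9=19  84^10=44  84^11=10
  84^12=64  84^13=41  84^14=49  84^15=42  84^16=36  84^17=17
  84^18=70  84^19=60
So 84^19 ≡ 60 (mod 97), giving n = 19.

19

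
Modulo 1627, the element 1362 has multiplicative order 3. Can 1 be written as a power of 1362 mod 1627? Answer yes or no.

⟨1362⟩ has order 3; its elements mod 1627 are {1, 264, 1362}.
1 is in this set.

yes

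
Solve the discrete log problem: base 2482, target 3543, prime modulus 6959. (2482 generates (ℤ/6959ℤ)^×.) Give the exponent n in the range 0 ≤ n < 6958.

1070

Baby-step giant-step with m = ceil(sqrt(6958)) = 84.
Baby table (2482^j mod 6959 for j=0..83):
  0:1  1:2482  2:1609  3:6031  4:133  5:3033  6:5227  7:1838
  8:3771  9:6726  10:6250  11:889  12:495  13:3806  14:3129  15:6893
  16:3204  17:5150  18:5576  19:5140  20:1633  21:2968  22:3954  23:1638
  24:1460  25:5040  26:3957  27:2125  28:6287  29:2256  30:4356  31:4265
  32:1091  33:811  34:1751  35:3566  36:5923  37:3478  38:3236  39:1066
  40:1392  41:3280  42:5889  43:2598  44:4202  45:4782  46:3829  47:4543
  48:2146  49:2737  50:1250  51:5745  52:99  53:2153  54:6193  55:5554
  56:6208  57:1030  58:2507  59:1028  60:4502  61:4769  62:6358  63:4503
  64:292  65:1008  66:3575  67:425  68:4041  69:1843  70:2263  71:853
  72:1610  73:1554  74:1742  75:2105  76:5360  77:4871  78:2039  79:1605
  80:3062  81:656  82:6745  83:4695
Giant step factor: 2482^(-84) ≡ 2721 (mod 6959).
Scan 3543·2721^i mod 6959 for i = 0, 1, …:
  i=0: 3543   i=1: 2288   i=2: 4302   i=3: 704
  i=4: 1859   i=5: 6105   i=6: 572   i=7: 4555
  i=8: 176   i=9: 5684   i=10: 3266   i=11: 143
  i=12: 6358
Match at i=12, j=62: n = 12·84 + 62 = 1070.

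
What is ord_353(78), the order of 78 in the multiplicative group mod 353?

The order of 78 must divide p − 1 = 352 = 2^5 · 11.
Divisors: 1, 2, 4, 8, 11, 16, 22, 32, 44, 88, 176, 352.
Check each in increasing order: 78^1 ≡ 78;  78^2 ≡ 83;  78^4 ≡ 182;  78^8 ≡ 295;  78^11 ≡ 100;  78^16 ≡ 187;  78^22 ≡ 116;  78^32 ≡ 22;  78^44 ≡ 42;  78^88 ≡ 352;  78^176 ≡ 1.
Smallest exponent giving 1 is 176.

176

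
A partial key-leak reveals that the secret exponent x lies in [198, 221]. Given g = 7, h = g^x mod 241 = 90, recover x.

Compute 7^198 mod 241 = 162, then multiply by 7 repeatedly:
  7^198=162  7^199=170  7^200=226  7^201=136  7^202=229
  7^203=157  7^204=135  7^205=222  7^206=108  7^207=33
  7^208=231  7^209=171  7^210=233  7^211=185  7^212=90
Found 90 at exponent 212.

212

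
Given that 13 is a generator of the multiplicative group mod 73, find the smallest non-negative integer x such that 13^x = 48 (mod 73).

58

Baby-step giant-step with m = ceil(sqrt(72)) = 9.
Baby table (13^j mod 73 for j=0..8):
  0:1  1:13  2:23  3:7  4:18  5:15  6:49  7:53
  8:32
Giant step factor: 13^(-9) ≡ 63 (mod 73).
Scan 48·63^i mod 73 for i = 0, 1, …:
  i=0: 48   i=1: 31   i=2: 55   i=3: 34
  i=4: 25   i=5: 42   i=6: 18
Match at i=6, j=4: x = 6·9 + 4 = 58.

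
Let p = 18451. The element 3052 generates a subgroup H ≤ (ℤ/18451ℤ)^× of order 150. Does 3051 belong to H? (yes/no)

3051 ∈ ⟨3052⟩ iff 3051^150 ≡ 1 (mod 18451), since |⟨3052⟩| = 150.
3051^150 mod 18451 = 1.
Since 1 = 1, 3051 lies in the subgroup.

yes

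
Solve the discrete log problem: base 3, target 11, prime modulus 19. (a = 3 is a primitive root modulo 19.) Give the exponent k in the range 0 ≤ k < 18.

12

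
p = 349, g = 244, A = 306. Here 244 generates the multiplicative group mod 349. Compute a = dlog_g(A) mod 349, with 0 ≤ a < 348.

Baby-step giant-step with m = ceil(sqrt(348)) = 19.
Baby table (244^j mod 349 for j=0..18):
  0:1  1:244  2:206  3:8  4:207  5:252  6:64  7:260
  8:271  9:163  10:335  11:74  12:257  13:237  14:243  15:311
  16:151  17:199  18:45
Giant step factor: 244^(-19) ≡ 336 (mod 349).
Scan 306·336^i mod 349 for i = 0, 1, …:
  i=0: 306   i=1: 210   i=2: 62   i=3: 241
  i=4: 8
Match at i=4, j=3: a = 4·19 + 3 = 79.

79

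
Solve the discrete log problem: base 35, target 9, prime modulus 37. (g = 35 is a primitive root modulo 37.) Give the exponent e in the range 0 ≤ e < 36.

Successive powers of 35 modulo 37:
  35^0=1  35^1=35  35^2=4  35^3=29  35^4=16  35^5=5
  35^6=27  35^7=20  35^8=34  35^9=6  35^10=25  35^11=24
  35^12=26  35^13=22  35^14=30  35^15=14  35^16=9
So 35^16 ≡ 9 (mod 37), giving e = 16.

16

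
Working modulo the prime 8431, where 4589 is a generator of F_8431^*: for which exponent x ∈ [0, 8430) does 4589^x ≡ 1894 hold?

41

Baby-step giant-step with m = ceil(sqrt(8430)) = 92.
Baby table (4589^j mod 8431 for j=0..91):
  0:1  1:4589  2:6714  3:3672  4:5670  5:1564  6:2415  7:4101
  8:1497  9:6899  10:1106  11:8403  12:6404  13:5921  14:6787  15:1429
  16:6794  17:8259  18:3206  19:239  20:741  21:2756  22:784  23:6170
  24:2832  25:3877  26:2143  27:3681  28:4816  29:2973  30:1739  31:4545
  32:7142  33:3341  34:4291  35:5014  36:1047  37:7444  38:6535  39:48
  40:1066  41:1894  42:7636  43:2368  44:7624  45:6317  46:2935  47:4408
  48:2343  49:2502  50:7087  51:3876  52:5985  53:5398  54:1144  55:5734
  56:175  57:2130  58:3041  59:1844  60:5823  61:3908  62:1075  63:1040
  64:614  65:1692  66:8068  67:3531  68:7808  69:7593  70:7385  71:5576
  72:179  73:3624  74:4604  75:8101  76:3210  77:1733  78:2304  79:582
  80:6602  81:3995  82:4061  83:3419  84:8131  85:5984  86:809  87:2861
  88:2062  89:2936  90:566  91:626
Giant step factor: 4589^(-92) ≡ 4505 (mod 8431).
Scan 1894·4505^i mod 8431 for i = 0, 1, …:
  i=0: 1894
Match at i=0, j=41: x = 0·92 + 41 = 41.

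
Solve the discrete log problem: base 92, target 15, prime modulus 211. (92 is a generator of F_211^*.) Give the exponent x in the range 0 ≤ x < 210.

35

Baby-step giant-step with m = ceil(sqrt(210)) = 15.
Baby table (92^j mod 211 for j=0..14):
  0:1  1:92  2:24  3:98  4:154  5:31  6:109  7:111
  8:84  9:132  10:117  11:3  12:65  13:72  14:83
Giant step factor: 92^(-15) ≡ 153 (mod 211).
Scan 15·153^i mod 211 for i = 0, 1, …:
  i=0: 15   i=1: 185   i=2: 31
Match at i=2, j=5: x = 2·15 + 5 = 35.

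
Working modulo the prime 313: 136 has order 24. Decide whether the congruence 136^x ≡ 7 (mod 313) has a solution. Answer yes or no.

no

⟨136⟩ has order 24; its elements mod 313 are {1, 5, 25, 29, 43, 54, 98, 99, 125, 131, 136, 145, 168, 177, 182, 188, 214, 215, 259, 270, 284, 288, 308, 312}.
7 is not in this set.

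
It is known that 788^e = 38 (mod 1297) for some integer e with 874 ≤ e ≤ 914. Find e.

Compute 788^874 mod 1297 = 1250, then multiply by 788 repeatedly:
  788^874=1250  788^875=577  788^876=726  788^877=111  788^878=569
  788^879=907  788^880=69  788^881=1195  788^882=38
Found 38 at exponent 882.

882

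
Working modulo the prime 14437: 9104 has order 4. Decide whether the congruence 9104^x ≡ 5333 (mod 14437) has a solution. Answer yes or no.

yes

5333 ∈ ⟨9104⟩ iff 5333^4 ≡ 1 (mod 14437), since |⟨9104⟩| = 4.
5333^4 mod 14437 = 1.
Since 1 = 1, 5333 lies in the subgroup.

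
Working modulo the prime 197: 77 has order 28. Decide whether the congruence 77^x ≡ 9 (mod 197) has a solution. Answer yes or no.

no

9 ∈ ⟨77⟩ iff 9^28 ≡ 1 (mod 197), since |⟨77⟩| = 28.
9^28 mod 197 = 114.
Since 114 ≠ 1, 9 does not lie in the subgroup.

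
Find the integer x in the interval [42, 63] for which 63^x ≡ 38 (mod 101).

Compute 63^42 mod 101 = 96, then multiply by 63 repeatedly:
  63^42=96  63^43=89  63^44=52  63^45=44  63^46=45
  63^47=7  63^48=37  63^49=8  63^50=100  63^51=38
Found 38 at exponent 51.

51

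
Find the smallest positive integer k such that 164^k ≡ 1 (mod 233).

232

The order of 164 must divide p − 1 = 232 = 2^3 · 29.
Divisors: 1, 2, 4, 8, 29, 58, 116, 232.
Check each in increasing order: 164^1 ≡ 164;  164^2 ≡ 101;  164^4 ≡ 182;  164^8 ≡ 38;  164^29 ≡ 12;  164^58 ≡ 144;  164^116 ≡ 232;  164^232 ≡ 1.
Smallest exponent giving 1 is 232.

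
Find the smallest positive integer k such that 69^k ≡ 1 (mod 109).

The order of 69 must divide p − 1 = 108 = 2^2 · 3^3.
Divisors: 1, 2, 3, 4, 6, 9, 12, 18, 27, 36, 54, 108.
Check each in increasing order: 69^1 ≡ 69;  69^2 ≡ 74;  69^3 ≡ 92;  69^4 ≡ 26;  69^6 ≡ 71;  69^9 ≡ 101;  69^12 ≡ 27;  69^18 ≡ 64;  69^27 ≡ 33;  69^36 ≡ 63;  69^54 ≡ 108;  69^108 ≡ 1.
Smallest exponent giving 1 is 108.

108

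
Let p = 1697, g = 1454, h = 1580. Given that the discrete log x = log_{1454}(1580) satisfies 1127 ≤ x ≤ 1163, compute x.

Compute 1454^1127 mod 1697 = 143, then multiply by 1454 repeatedly:
  1454^1127=143  1454^1128=888  1454^1129=1432  1454^1130=1606  1454^1131=52
  1454^1132=940  1454^1133=675  1454^1134=584  1454^1135=636  1454^1136=1576
  1454^1137=554  1454^1138=1138  1454^1139=77  1454^1140=1653  1454^1141=510
  1454^1142=1648  1454^1143=28  1454^1144=1681  1454^1145=494  1454^1146=445
  1454^1147=473  1454^1148=457  1454^1149=951  1454^1150=1396  1454^1151=172
  1454^1152=629  1454^1153=1580
Found 1580 at exponent 1153.

1153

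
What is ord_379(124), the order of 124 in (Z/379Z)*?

The order of 124 must divide p − 1 = 378 = 2 · 3^3 · 7.
Divisors: 1, 2, 3, 6, 7, 9, 14, 18, 21, 27, 42, 54, 63, 126, 189, 378.
Check each in increasing order: 124^1 ≡ 124;  124^2 ≡ 216;  124^3 ≡ 254;  124^6 ≡ 86;  124^7 ≡ 52;  124^9 ≡ 241;  124^14 ≡ 51;  124^18 ≡ 94;  124^21 ≡ 378;  124^27 ≡ 293;  124^42 ≡ 1.
Smallest exponent giving 1 is 42.

42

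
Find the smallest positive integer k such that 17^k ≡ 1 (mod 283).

282

The order of 17 must divide p − 1 = 282 = 2 · 3 · 47.
Divisors: 1, 2, 3, 6, 47, 94, 141, 282.
Check each in increasing order: 17^1 ≡ 17;  17^2 ≡ 6;  17^3 ≡ 102;  17^6 ≡ 216;  17^47 ≡ 45;  17^94 ≡ 44;  17^141 ≡ 282;  17^282 ≡ 1.
Smallest exponent giving 1 is 282.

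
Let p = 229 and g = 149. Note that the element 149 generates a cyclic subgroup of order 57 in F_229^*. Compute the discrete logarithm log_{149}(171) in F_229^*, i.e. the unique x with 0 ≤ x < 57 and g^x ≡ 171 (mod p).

Baby-step giant-step with m = ceil(sqrt(57)) = 8.
Baby table (149^j mod 229 for j=0..7):
  0:1  1:149  2:217  3:44  4:144  5:159  6:104  7:153
Giant step factor: 149^(-8) ≡ 20 (mod 229).
Scan 171·20^i mod 229 for i = 0, 1, …:
  i=0: 171   i=1: 214   i=2: 158   i=3: 183
  i=4: 225   i=5: 149
Match at i=5, j=1: x = 5·8 + 1 = 41.

41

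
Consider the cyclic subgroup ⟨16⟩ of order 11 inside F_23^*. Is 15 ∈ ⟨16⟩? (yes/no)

⟨16⟩ has order 11; its elements mod 23 are {1, 2, 3, 4, 6, 8, 9, 12, 13, 16, 18}.
15 is not in this set.

no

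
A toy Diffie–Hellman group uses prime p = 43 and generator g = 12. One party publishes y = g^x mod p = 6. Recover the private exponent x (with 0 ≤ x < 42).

Successive powers of 12 modulo 43:
  12^0=1  12^1=12  12^2=15  12^3=8  12^4=10  12^5=34
  12^6=21  12^7=37  12^8=14  12^9=39  12^10=38  12^11=26
  12^12=11  12^13=3  12^14=36  12^15=2  12^16=24  12^17=30
  12^18=16  12^19=20  12^20=25  12^21=42  12^22=31  12^23=28
  12^24=35  12^25=33  12^26=9  12^27=22  12^28=6
So 12^28 ≡ 6 (mod 43), giving x = 28.

28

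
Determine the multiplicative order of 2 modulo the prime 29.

The order of 2 must divide p − 1 = 28 = 2^2 · 7.
Divisors: 1, 2, 4, 7, 14, 28.
Check each in increasing order: 2^1 ≡ 2;  2^2 ≡ 4;  2^4 ≡ 16;  2^7 ≡ 12;  2^14 ≡ 28;  2^28 ≡ 1.
Smallest exponent giving 1 is 28.

28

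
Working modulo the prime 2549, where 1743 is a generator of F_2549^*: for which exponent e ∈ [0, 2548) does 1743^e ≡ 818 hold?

38

Baby-step giant-step with m = ceil(sqrt(2548)) = 51.
Baby table (1743^j mod 2549 for j=0..50):
  0:1  1:1743  2:2190  3:1317  4:1431  5:1311  6:1169  7:916
  8:914  9:2526  10:695  11:610  12:297  13:224  14:435  15:1152
  16:1873  17:1919  18:529  19:1858  20:1264  21:816  22:2495  23:191
  24:1543  25:254  26:1745  27:578  28:599  29:1516  30:1624  31:1242
  32:705  33:197  34:1805  35:649  36:2000  37:1517  38:818  39:883
  40:2022  41:1628  42:567  43:1818  44:367  45:2431  46:795  47:1578
  48:83  49:1925  50:791
Giant step factor: 1743^(-51) ≡ 1352 (mod 2549).
Scan 818·1352^i mod 2549 for i = 0, 1, …:
  i=0: 818
Match at i=0, j=38: e = 0·51 + 38 = 38.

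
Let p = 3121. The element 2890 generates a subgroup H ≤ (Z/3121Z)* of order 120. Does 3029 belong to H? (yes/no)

3029 ∈ ⟨2890⟩ iff 3029^120 ≡ 1 (mod 3121), since |⟨2890⟩| = 120.
3029^120 mod 3121 = 1.
Since 1 = 1, 3029 lies in the subgroup.

yes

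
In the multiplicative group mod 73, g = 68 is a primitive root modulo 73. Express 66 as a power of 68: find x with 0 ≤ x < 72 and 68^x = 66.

Baby-step giant-step with m = ceil(sqrt(72)) = 9.
Baby table (68^j mod 73 for j=0..8):
  0:1  1:68  2:25  3:21  4:41  5:14  6:3  7:58
  8:2
Giant step factor: 68^(-9) ≡ 51 (mod 73).
Scan 66·51^i mod 73 for i = 0, 1, …:
  i=0: 66   i=1: 8   i=2: 43   i=3: 3
Match at i=3, j=6: x = 3·9 + 6 = 33.

33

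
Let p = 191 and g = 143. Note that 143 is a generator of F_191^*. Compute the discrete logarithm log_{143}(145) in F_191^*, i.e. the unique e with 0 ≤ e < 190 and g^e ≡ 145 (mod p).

Baby-step giant-step with m = ceil(sqrt(190)) = 14.
Baby table (143^j mod 191 for j=0..13):
  0:1  1:143  2:12  3:188  4:144  5:155  6:9  7:141
  8:108  9:164  10:150  11:58  12:81  13:123
Giant step factor: 143^(-14) ≡ 45 (mod 191).
Scan 145·45^i mod 191 for i = 0, 1, …:
  i=0: 145   i=1: 31   i=2: 58
Match at i=2, j=11: e = 2·14 + 11 = 39.

39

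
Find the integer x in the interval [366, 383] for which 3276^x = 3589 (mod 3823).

373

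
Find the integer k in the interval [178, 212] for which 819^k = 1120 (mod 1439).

Compute 819^178 mod 1439 = 709, then multiply by 819 repeatedly:
  819^178=709  819^179=754  819^180=195  819^181=1415  819^182=490
  819^183=1268  819^184=973  819^185=1120
Found 1120 at exponent 185.

185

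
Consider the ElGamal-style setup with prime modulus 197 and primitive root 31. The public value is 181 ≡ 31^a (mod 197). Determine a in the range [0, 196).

Baby-step giant-step with m = ceil(sqrt(196)) = 14.
Baby table (31^j mod 197 for j=0..13):
  0:1  1:31  2:173  3:44  4:182  5:126  6:163  7:128
  8:28  9:80  10:116  11:50  12:171  13:179
Giant step factor: 31^(-14) ≡ 6 (mod 197).
Scan 181·6^i mod 197 for i = 0, 1, …:
  i=0: 181   i=1: 101   i=2: 15   i=3: 90
  i=4: 146   i=5: 88   i=6: 134   i=7: 16
  i=8: 96   i=9: 182
Match at i=9, j=4: a = 9·14 + 4 = 130.

130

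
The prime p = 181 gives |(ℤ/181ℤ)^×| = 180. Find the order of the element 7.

12

The order of 7 must divide p − 1 = 180 = 2^2 · 3^2 · 5.
Divisors: 1, 2, 3, 4, 5, 6, 9, 10, 12, 15, 18, 20, 30, 36, 45, 60, 90, 180.
Check each in increasing order: 7^1 ≡ 7;  7^2 ≡ 49;  7^3 ≡ 162;  7^4 ≡ 48;  7^5 ≡ 155;  7^6 ≡ 180;  7^9 ≡ 19;  7^10 ≡ 133;  7^12 ≡ 1.
Smallest exponent giving 1 is 12.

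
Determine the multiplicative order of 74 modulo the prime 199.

The order of 74 must divide p − 1 = 198 = 2 · 3^2 · 11.
Divisors: 1, 2, 3, 6, 9, 11, 18, 22, 33, 66, 99, 198.
Check each in increasing order: 74^1 ≡ 74;  74^2 ≡ 103;  74^3 ≡ 60;  74^6 ≡ 18;  74^9 ≡ 85;  74^11 ≡ 198;  74^18 ≡ 61;  74^22 ≡ 1.
Smallest exponent giving 1 is 22.

22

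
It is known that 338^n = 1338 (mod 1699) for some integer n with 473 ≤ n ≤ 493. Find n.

Compute 338^473 mod 1699 = 1338, then multiply by 338 repeatedly:
  338^473=1338
Found 1338 at exponent 473.

473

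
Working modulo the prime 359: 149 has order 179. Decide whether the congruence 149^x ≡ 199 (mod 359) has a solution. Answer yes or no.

no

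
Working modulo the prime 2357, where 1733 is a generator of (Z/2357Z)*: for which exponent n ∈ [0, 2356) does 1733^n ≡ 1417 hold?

595

Baby-step giant-step with m = ceil(sqrt(2356)) = 49.
Baby table (1733^j mod 2357 for j=0..48):
  0:1  1:1733  2:471  3:721  4:283  5:183  6:1301  7:1341
  8:2308  9:2292  10:491  11:26  12:275  13:461  14:2247  15:287
  16:44  17:828  18:1868  19:1083  20:667  21:981  22:676  23:79
  24:201  25:1854  26:391  27:1144  28:315  29:1428  30:2231  31:843
  32:1936  33:1077  34:2054  35:512  36:1064  37:738  38:1460  39:1119
  40:1773  41:1438  42:705  43:839  44:2075  45:1550  46:1527  47:1737
  48:332
Giant step factor: 1733^(-49) ≡ 1169 (mod 2357).
Scan 1417·1169^i mod 2357 for i = 0, 1, …:
  i=0: 1417   i=1: 1859   i=2: 17   i=3: 1017
  i=4: 945   i=5: 1629   i=6: 2202   i=7: 294
  i=8: 1921   i=9: 1785   i=10: 720   i=11: 231
  i=12: 1341
Match at i=12, j=7: n = 12·49 + 7 = 595.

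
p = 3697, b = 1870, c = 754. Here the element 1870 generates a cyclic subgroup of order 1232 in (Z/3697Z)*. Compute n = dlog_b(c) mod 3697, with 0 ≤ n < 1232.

Baby-step giant-step with m = ceil(sqrt(1232)) = 36.
Baby table (1870^j mod 3697 for j=0..35):
  0:1  1:1870  2:3235  3:1158  4:2715  5:1069  6:2650  7:1520
  8:3104  9:190  10:388  11:948  12:1897  13:1967  14:3472  15:708
  16:434  17:1937  18:2827  19:3477  20:2664  21:1821  22:333  23:1614
  24:1428  25:1126  26:2027  27:1065  28:2564  29:3368  30:2169  31:421
  32:3506  33:1439  34:3211  35:642
Giant step factor: 1870^(-36) ≡ 2845 (mod 3697).
Scan 754·2845^i mod 3697 for i = 0, 1, …:
  i=0: 754   i=1: 870   i=2: 1857   i=3: 152
  i=4: 3588   i=5: 443   i=6: 3355   i=7: 3018
  i=8: 1776   i=9: 2618     …   i=17: 1028
  i=18: 333
Match at i=18, j=22: n = 18·36 + 22 = 670.

670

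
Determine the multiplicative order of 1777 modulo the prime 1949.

487

The order of 1777 must divide p − 1 = 1948 = 2^2 · 487.
Divisors: 1, 2, 4, 487, 974, 1948.
Check each in increasing order: 1777^1 ≡ 1777;  1777^2 ≡ 349;  1777^4 ≡ 963;  1777^487 ≡ 1.
Smallest exponent giving 1 is 487.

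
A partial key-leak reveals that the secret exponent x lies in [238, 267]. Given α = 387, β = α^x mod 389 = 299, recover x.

Compute 387^238 mod 389 = 45, then multiply by 387 repeatedly:
  387^238=45  387^239=299
Found 299 at exponent 239.

239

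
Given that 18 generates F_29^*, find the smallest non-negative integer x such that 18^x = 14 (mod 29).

19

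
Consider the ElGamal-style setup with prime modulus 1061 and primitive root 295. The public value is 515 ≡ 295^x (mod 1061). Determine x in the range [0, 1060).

Baby-step giant-step with m = ceil(sqrt(1060)) = 33.
Baby table (295^j mod 1061 for j=0..32):
  0:1  1:295  2:23  3:419  4:529  5:88  6:496  7:963
  8:798  9:929  10:317  11:147  12:925  13:198  14:55  15:310
  16:204  17:764  18:448  19:596  20:755  21:976  22:389  23:167
  24:459  25:658  26:1008  27:280  28:903  29:74  30:610  31:641
  32:237
Giant step factor: 295^(-33) ≡ 736 (mod 1061).
Scan 515·736^i mod 1061 for i = 0, 1, …:
  i=0: 515   i=1: 263   i=2: 466   i=3: 273
  i=4: 399   i=5: 828   i=6: 394   i=7: 331
  i=8: 647   i=9: 864     …   i=16: 887
  i=17: 317
Match at i=17, j=10: x = 17·33 + 10 = 571.

571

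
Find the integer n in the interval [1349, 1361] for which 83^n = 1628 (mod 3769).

Compute 83^1349 mod 3769 = 1145, then multiply by 83 repeatedly:
  83^1349=1145  83^1350=810  83^1351=3157  83^1352=1970  83^1353=1443
  83^1354=2930  83^1355=1974  83^1356=1775  83^1357=334  83^1358=1339
  83^1359=1836  83^1360=1628
Found 1628 at exponent 1360.

1360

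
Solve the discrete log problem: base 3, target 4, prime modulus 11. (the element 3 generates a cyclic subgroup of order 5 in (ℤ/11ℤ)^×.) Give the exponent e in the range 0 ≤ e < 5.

Successive powers of 3 modulo 11:
  3^0=1  3^1=3  3^2=9  3^3=5  3^4=4
So 3^4 ≡ 4 (mod 11), giving e = 4.

4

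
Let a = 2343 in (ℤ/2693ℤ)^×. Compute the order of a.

1346

The order of 2343 must divide p − 1 = 2692 = 2^2 · 673.
Divisors: 1, 2, 4, 673, 1346, 2692.
Check each in increasing order: 2343^1 ≡ 2343;  2343^2 ≡ 1315;  2343^4 ≡ 319;  2343^673 ≡ 2692;  2343^1346 ≡ 1.
Smallest exponent giving 1 is 1346.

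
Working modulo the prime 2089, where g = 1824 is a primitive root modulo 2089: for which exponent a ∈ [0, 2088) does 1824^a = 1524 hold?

2003

Baby-step giant-step with m = ceil(sqrt(2088)) = 46.
Baby table (1824^j mod 2089 for j=0..45):
  0:1  1:1824  2:1288  3:1276  4:278  5:1534  6:845  7:1687
  8:2080  9:296  10:942  11:1050  12:1676  13:817  14:751  15:1529
  16:81  17:1514  18:1967  19:995  20:1628  21:1003  22:1597  23:862
  24:1360  25:997  26:1098  27:1490  28:2060  29:1418  30:250  31:598
  32:294  33:1472  34:563  35:1213  36:261  37:1861  38:1928  39:885
  40:1532  41:1375  42:1200  43:1617  44:1829  45:2052
Giant step factor: 1824^(-46) ≡ 1335 (mod 2089).
Scan 1524·1335^i mod 2089 for i = 0, 1, …:
  i=0: 1524   i=1: 1943   i=2: 1456   i=3: 990
  i=4: 1402   i=5: 2015   i=6: 1482   i=7: 187
  i=8: 1054   i=9: 1193     …   i=42: 1154
  i=43: 997
Match at i=43, j=25: a = 43·46 + 25 = 2003.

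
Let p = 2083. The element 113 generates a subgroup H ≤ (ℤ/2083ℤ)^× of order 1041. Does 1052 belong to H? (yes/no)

no

1052 ∈ ⟨113⟩ iff 1052^1041 ≡ 1 (mod 2083), since |⟨113⟩| = 1041.
1052^1041 mod 2083 = 2082.
Since 2082 ≠ 1, 1052 does not lie in the subgroup.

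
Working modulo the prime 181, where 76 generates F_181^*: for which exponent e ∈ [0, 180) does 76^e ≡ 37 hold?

Baby-step giant-step with m = ceil(sqrt(180)) = 14.
Baby table (76^j mod 181 for j=0..13):
  0:1  1:76  2:165  3:51  4:75  5:89  6:67  7:24
  8:14  9:159  10:138  11:171  12:145  13:160
Giant step factor: 76^(-14) ≡ 11 (mod 181).
Scan 37·11^i mod 181 for i = 0, 1, …:
  i=0: 37   i=1: 45   i=2: 133   i=3: 15
  i=4: 165
Match at i=4, j=2: e = 4·14 + 2 = 58.

58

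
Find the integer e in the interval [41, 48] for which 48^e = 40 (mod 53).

42

Compute 48^41 mod 53 = 45, then multiply by 48 repeatedly:
  48^41=45  48^42=40
Found 40 at exponent 42.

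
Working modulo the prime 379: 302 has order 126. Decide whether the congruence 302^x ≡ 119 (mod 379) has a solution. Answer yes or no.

119 ∈ ⟨302⟩ iff 119^126 ≡ 1 (mod 379), since |⟨302⟩| = 126.
119^126 mod 379 = 1.
Since 1 = 1, 119 lies in the subgroup.

yes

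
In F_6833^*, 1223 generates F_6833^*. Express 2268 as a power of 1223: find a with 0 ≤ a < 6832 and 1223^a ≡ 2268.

2434

Baby-step giant-step with m = ceil(sqrt(6832)) = 83.
Baby table (1223^j mod 6833 for j=0..82):
  0:1  1:1223  2:6135  3:471  4:2061  5:6059  6:3185  7:445
  8:4428  9:3708  10:4605  11:1523  12:4053  13:2894  14:6701  15:2556
  16:3307  17:6158  18:1268  19:6506  20:3226  21:2757  22:3142  23:2520
  24:277  25:3954  26:4811  27:640  28:3758  29:4258  30:788  31:271
  32:3449  33:2166  34:4647  35:5058  36:2069  37:2177  38:4434  39:4213
  40:417  41:4349  42:2753  43:5083  44:5312  45:5226  46:2543  47:1074
  48:1566  49:1978  50:212  51:6455  52:2350  53:4190  54:6453  55:6737
  56:5586  57:5511  58:2615  59:301  60:5974  61:1725  62:5111  63:5391
  64:6181  65:2065  66:4118  67:393  68:2329  69:5839  70:612  71:3679
  72:3303  73:1266  74:4060  75:4622  76:1815  77:5853  78:4068  79:740
  80:3064  81:2788  82:57
Giant step factor: 1223^(-83) ≡ 1044 (mod 6833).
Scan 2268·1044^i mod 6833 for i = 0, 1, …:
  i=0: 2268   i=1: 3574   i=2: 438   i=3: 6294
  i=4: 4423   i=5: 5337   i=6: 2933   i=7: 868
  i=8: 4236   i=9: 1433     …   i=28: 2383
  i=29: 640
Match at i=29, j=27: a = 29·83 + 27 = 2434.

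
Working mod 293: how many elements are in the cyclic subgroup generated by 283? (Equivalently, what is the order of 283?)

The order of 283 must divide p − 1 = 292 = 2^2 · 73.
Divisors: 1, 2, 4, 73, 146, 292.
Check each in increasing order: 283^1 ≡ 283;  283^2 ≡ 100;  283^4 ≡ 38;  283^73 ≡ 1.
Smallest exponent giving 1 is 73.

73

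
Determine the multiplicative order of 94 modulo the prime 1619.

The order of 94 must divide p − 1 = 1618 = 2 · 809.
Divisors: 1, 2, 809, 1618.
Check each in increasing order: 94^1 ≡ 94;  94^2 ≡ 741;  94^809 ≡ 1.
Smallest exponent giving 1 is 809.

809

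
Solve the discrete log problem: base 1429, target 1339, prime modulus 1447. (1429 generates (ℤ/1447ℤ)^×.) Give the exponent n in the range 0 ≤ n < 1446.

Baby-step giant-step with m = ceil(sqrt(1446)) = 39.
Baby table (1429^j mod 1447 for j=0..38):
  0:1  1:1429  2:324  3:1403  4:792  5:214  6:489  7:1327
  8:713  9:189  10:939  11:462  12:366  13:647  14:1377  15:1260
  16:472  17:186  18:993  19:937  20:498  21:1165  22:735  23:1240
  24:832  25:941  26:426  27:1014  28:559  29:67  30:241  31:3
  32:1393  33:972  34:1315  35:929  36:642  37:20  38:1087
Giant step factor: 1429^(-39) ≡ 1424 (mod 1447).
Scan 1339·1424^i mod 1447 for i = 0, 1, …:
  i=0: 1339   i=1: 1037   i=2: 748   i=3: 160
  i=4: 661   i=5: 714   i=6: 942   i=7: 39
  i=8: 550   i=9: 373     …   i=16: 629
  i=17: 3
Match at i=17, j=31: n = 17·39 + 31 = 694.

694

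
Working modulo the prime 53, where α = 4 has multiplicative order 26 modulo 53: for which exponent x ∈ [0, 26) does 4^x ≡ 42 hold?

Successive powers of 4 modulo 53:
  4^0=1  4^1=4  4^2=16  4^3=11  4^4=44  4^5=17
  4^6=15  4^7=7  4^8=28  4^9=6  4^10=24  4^11=43
  4^12=13  4^13=52  4^14=49  4^15=37  4^16=42
So 4^16 ≡ 42 (mod 53), giving x = 16.

16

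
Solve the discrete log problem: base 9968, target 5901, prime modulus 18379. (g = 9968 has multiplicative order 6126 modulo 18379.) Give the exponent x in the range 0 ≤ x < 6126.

Baby-step giant-step with m = ceil(sqrt(6126)) = 79.
Baby table (9968^j mod 18379 for j=0..78):
  0:1  1:9968  2:4150  3:14450  4:1377  5:15202  6:17060  7:11572
  8:3092  9:17852  10:3258  11:51  12:12135  13:9481  14:1790  15:15090
  16:3384  17:6247  18:2044  19:10660  20:9881  21:747  22:2601  23:12378
  24:5677  25:17774  26:16051  27:7173  28:6154  29:12349  30:10669  31:7698
  32:1339  33:3998  34:6392  35:13842  36:5903  37:9925  38:16622  39:1411
  40:4913  41:11128  42:6639  43:13152  44:1729  45:13549  46:7540  47:6989
  48:9942  49:2288  50:16824  51:11636  52:16158  53:7767  54:9108  55:14663
  56:10976  57:16960  58:7238  59:10809  60:6414  61:12590  62:5308  63:15382
  64:10158  65:5033  66:12653  67:8406  68:1147  69:1558  70:18268  71:14671
  72:17204  73:13402  74:12564  75:3446  76:17756  77:2038  78:5989
Giant step factor: 9968^(-79) ≡ 6460 (mod 18379).
Scan 5901·6460^i mod 18379 for i = 0, 1, …:
  i=0: 5901   i=1: 2414   i=2: 9048   i=3: 4860
  i=4: 4268   i=5: 2780   i=6: 2517   i=7: 12784
  i=8: 7793   i=9: 2699     …   i=15: 12999
  i=16: 18268
Match at i=16, j=70: x = 16·79 + 70 = 1334.

1334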